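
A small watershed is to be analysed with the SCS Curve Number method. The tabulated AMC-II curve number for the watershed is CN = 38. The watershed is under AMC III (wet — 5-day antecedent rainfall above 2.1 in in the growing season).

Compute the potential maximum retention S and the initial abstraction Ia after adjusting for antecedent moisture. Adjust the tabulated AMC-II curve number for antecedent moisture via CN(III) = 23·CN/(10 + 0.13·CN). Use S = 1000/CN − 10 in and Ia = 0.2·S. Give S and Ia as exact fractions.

S = 3100/437 in ≈ 7.094 in; Ia = 620/437 in ≈ 1.419 in

Adjust CN=38 to AMC III: 23·38/(10 + 0.13·38) → 874 ÷ (747/50) = 43700/747 ≈ 58.501
Retention S: 1000/CN − 10 with CN=58.501 → S = 3100/437 ≈ 7.094 in
Ia = 0.2·(3100/437) = 620/437 in ≈ 1.419 in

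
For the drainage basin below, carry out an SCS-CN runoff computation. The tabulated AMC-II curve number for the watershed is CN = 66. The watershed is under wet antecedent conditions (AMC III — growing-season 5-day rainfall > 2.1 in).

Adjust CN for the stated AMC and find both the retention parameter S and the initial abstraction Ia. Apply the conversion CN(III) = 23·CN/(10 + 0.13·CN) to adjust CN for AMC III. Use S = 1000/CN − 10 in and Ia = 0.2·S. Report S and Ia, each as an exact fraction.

S = 1700/759 in ≈ 2.240 in; Ia = 340/759 in ≈ 0.448 in

CN(III) from CN(II)=66: (23·66)/(10 + 0.13·66) = 75900/929 ≈ 81.701
S = 1000/(75900/929) − 10 = 1700/759 in ≈ 2.240 in
Ia = 0.2·(1700/759) = 340/759 in ≈ 0.448 in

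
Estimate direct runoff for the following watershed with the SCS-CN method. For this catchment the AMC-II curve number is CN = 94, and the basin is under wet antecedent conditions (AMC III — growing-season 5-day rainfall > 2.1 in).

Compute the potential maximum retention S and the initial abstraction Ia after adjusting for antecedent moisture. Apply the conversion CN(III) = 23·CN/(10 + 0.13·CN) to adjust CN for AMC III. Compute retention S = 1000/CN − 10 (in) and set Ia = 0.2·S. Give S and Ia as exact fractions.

Wet (AMC III): CN(III) = 23·94/(10 + 0.13·94) = 2162/(1111/50) = 108100/1111 ≈ 97.300
Max retention: S = 1000/(108100/1111) − 10 = 300/1081 in (≈ 0.278 in)
Ia = 0.2·(300/1081) = 60/1081 in ≈ 0.056 in

S = 300/1081 in ≈ 0.278 in; Ia = 60/1081 in ≈ 0.056 in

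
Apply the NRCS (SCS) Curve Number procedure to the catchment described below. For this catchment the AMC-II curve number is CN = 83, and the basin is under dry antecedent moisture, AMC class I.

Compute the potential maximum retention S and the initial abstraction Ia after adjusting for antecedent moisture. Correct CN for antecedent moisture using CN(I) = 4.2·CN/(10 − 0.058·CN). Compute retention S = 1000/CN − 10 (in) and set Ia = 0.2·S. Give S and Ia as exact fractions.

S = 8500/1743 in ≈ 4.877 in; Ia = 1700/1743 in ≈ 0.975 in

CN(I) from CN(II)=83: (4.2·83)/(10 − 0.058·83) = 174300/2593 ≈ 67.219
Max retention: S = 1000/(174300/2593) − 10 = 8500/1743 in (≈ 4.877 in)
Ia = 0.2S: 0.2·4.877 = 0.975 in (exactly 1700/1743)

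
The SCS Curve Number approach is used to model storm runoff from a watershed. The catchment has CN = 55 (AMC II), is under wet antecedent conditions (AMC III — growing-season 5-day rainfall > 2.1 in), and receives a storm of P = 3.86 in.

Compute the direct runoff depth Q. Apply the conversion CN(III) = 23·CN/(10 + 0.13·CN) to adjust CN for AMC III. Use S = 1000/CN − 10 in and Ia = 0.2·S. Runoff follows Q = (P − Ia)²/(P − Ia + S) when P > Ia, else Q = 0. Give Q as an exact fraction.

Q = 1586349241/1073086850 in ≈ 1.478 in

Adjust CN=55 to AMC III: 23·55/(10 + 0.13·55) → 1265 ÷ (343/20) = 25300/343 ≈ 73.761
Max retention: S = 1000/(25300/343) − 10 = 900/253 in (≈ 3.557 in)
Ia = 0.2·(900/253) = 180/253 in ≈ 0.711 in
Excess rainfall: 3.860 − 0.711 = 3.149 in; P > Ia so Q > 0
Q = (39829/12650)²/((39829/12650) + 900/253) = (1586349241/160022500)/(84829/12650) = 1586349241/1073086850 in ≈ 1.478 in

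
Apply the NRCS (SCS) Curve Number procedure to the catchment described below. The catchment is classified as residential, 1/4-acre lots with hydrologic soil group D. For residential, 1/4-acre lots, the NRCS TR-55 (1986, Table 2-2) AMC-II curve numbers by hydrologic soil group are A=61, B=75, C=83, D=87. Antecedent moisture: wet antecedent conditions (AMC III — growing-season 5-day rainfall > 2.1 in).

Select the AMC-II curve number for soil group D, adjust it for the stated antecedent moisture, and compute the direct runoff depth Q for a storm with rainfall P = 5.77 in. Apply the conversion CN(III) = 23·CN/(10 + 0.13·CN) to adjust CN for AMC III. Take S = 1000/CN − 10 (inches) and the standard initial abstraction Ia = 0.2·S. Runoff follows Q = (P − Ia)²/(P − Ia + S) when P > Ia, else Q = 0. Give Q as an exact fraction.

Q = 1273686044929/251841257700 in ≈ 5.057 in

NRCS table: residential, 1/4-acre lots, soil group D → CN(II) = 87
Wet (AMC III): CN(III) = 23·87/(10 + 0.13·87) = 2001/(2131/100) = 200100/2131 ≈ 93.900
Retention S: 1000/CN − 10 with CN=93.900 → S = 1300/2001 ≈ 0.650 in
Ia = 0.2S: 0.2·0.650 = 0.130 in (exactly 260/2001)
Since P=5.770 > Ia=0.130: effective rainfall P−Ia = 1128577/200100 in
Q: (1128577/200100)² ÷ (1258577/200100) = 1273686044929/251841257700 in (≈ 5.057 in)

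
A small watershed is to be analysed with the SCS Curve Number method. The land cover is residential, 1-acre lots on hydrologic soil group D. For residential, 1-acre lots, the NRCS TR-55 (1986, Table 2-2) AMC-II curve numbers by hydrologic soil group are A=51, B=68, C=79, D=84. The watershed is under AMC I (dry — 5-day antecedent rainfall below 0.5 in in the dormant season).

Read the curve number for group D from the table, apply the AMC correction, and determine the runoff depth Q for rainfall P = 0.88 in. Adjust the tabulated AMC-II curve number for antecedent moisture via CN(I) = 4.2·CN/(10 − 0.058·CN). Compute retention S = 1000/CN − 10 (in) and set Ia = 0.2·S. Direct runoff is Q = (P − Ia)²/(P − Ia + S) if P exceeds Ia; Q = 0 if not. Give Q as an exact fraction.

Q = 0 in ≈ 0.000 in

NRCS table: residential, 1-acre lots, soil group D → CN(II) = 84
CN(I) from CN(II)=84: (4.2·84)/(10 − 0.058·84) = 44100/641 ≈ 68.799
Retention S: 1000/CN − 10 with CN=68.799 → S = 2000/441 ≈ 4.535 in
Ia = 0.2·(2000/441) = 400/441 in ≈ 0.907 in
P = 0.880 ≤ Ia = 0.907 in: entire storm abstracted, Q = 0.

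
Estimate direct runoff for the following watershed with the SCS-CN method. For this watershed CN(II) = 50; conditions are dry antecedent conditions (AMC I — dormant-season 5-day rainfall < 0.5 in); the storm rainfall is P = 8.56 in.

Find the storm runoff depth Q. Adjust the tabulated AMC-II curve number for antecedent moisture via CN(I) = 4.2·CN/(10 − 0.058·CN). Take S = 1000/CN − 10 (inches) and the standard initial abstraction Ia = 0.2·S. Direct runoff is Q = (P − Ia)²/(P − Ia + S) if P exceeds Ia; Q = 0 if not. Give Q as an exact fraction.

CN(I) from CN(II)=50: (4.2·50)/(10 − 0.058·50) = 2100/71 ≈ 29.577
S = 1000/(2100/71) − 10 = 500/21 in ≈ 23.810 in
Ia = 0.2·(500/21) = 100/21 in ≈ 4.762 in
P − Ia = 8.560 − 4.762 = 1994/525 ≈ 3.798 in (> 0, runoff occurs)
Q = (1994/525)²/((1994/525) + 500/21) = (3976036/275625)/(14494/525) = 1988018/3804675 in ≈ 0.523 in

Q = 1988018/3804675 in ≈ 0.523 in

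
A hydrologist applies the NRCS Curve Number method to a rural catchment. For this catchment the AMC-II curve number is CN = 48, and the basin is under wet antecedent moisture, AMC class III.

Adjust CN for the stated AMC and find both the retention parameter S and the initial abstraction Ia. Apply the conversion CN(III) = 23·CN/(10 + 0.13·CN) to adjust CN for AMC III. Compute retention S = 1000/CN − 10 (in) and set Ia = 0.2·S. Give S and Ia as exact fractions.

S = 325/69 in ≈ 4.710 in; Ia = 65/69 in ≈ 0.942 in

Wet (AMC III): CN(III) = 23·48/(10 + 0.13·48) = 1104/(406/25) = 13800/203 ≈ 67.980
Retention S: 1000/CN − 10 with CN=67.980 → S = 325/69 ≈ 4.710 in
Ia = 0.2S: 0.2·4.710 = 0.942 in (exactly 65/69)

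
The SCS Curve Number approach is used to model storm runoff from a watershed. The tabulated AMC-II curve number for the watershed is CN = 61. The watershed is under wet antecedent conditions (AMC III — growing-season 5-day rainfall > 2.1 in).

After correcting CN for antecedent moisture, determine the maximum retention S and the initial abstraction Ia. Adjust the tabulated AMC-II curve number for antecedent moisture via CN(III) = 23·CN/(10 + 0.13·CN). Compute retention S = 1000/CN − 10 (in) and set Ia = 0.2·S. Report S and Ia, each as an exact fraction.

Adjust CN=61 to AMC III: 23·61/(10 + 0.13·61) → 1403 ÷ (1793/100) = 140300/1793 ≈ 78.249
Retention S: 1000/CN − 10 with CN=78.249 → S = 3900/1403 ≈ 2.780 in
Ia = 0.2S: 0.2·2.780 = 0.556 in (exactly 780/1403)

S = 3900/1403 in ≈ 2.780 in; Ia = 780/1403 in ≈ 0.556 in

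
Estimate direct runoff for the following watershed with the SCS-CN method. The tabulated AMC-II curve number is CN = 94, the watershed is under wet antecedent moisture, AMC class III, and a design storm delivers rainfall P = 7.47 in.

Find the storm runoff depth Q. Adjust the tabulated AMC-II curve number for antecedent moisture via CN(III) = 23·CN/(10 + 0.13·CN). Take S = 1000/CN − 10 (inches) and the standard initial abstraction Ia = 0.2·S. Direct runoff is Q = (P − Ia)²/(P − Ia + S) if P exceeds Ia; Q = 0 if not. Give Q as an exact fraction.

Q = 214137823683/29961968900 in ≈ 7.147 in

Wet (AMC III): CN(III) = 23·94/(10 + 0.13·94) = 2162/(1111/50) = 108100/1111 ≈ 97.300
Retention S: 1000/CN − 10 with CN=97.300 → S = 300/1081 ≈ 0.278 in
Initial abstraction Ia = S/5 = (300/1081)/5 = 60/1081 ≈ 0.056 in
P − Ia = 7.470 − 0.056 = 801507/108100 ≈ 7.414 in (> 0, runoff occurs)
Q: (801507/108100)² ÷ (831507/108100) = 214137823683/29961968900 in (≈ 7.147 in)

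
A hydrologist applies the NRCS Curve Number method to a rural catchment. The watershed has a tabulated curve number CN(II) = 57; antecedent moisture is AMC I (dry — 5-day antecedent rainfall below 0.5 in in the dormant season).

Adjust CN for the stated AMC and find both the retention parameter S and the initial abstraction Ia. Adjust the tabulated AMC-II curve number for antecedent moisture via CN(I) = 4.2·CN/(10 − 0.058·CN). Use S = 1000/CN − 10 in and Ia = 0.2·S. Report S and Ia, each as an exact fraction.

S = 21500/1197 in ≈ 17.962 in; Ia = 4300/1197 in ≈ 3.592 in

Dry (AMC I): CN(I) = 4.2·57/(10 − 0.058·57) = (1197/5)/(3347/500) = 119700/3347 ≈ 35.763
Max retention: S = 1000/(119700/3347) − 10 = 21500/1197 in (≈ 17.962 in)
Initial abstraction Ia = S/5 = (21500/1197)/5 = 4300/1197 ≈ 3.592 in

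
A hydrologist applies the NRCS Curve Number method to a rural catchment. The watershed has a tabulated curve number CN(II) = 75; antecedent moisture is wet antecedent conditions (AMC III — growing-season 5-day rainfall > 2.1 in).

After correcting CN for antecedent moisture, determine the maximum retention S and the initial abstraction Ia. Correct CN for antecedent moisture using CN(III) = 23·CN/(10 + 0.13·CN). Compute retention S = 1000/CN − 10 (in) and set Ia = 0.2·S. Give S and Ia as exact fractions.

CN(III) from CN(II)=75: (23·75)/(10 + 0.13·75) = 6900/79 ≈ 87.342
Retention S: 1000/CN − 10 with CN=87.342 → S = 100/69 ≈ 1.449 in
Initial abstraction Ia = S/5 = (100/69)/5 = 20/69 ≈ 0.290 in

S = 100/69 in ≈ 1.449 in; Ia = 20/69 in ≈ 0.290 in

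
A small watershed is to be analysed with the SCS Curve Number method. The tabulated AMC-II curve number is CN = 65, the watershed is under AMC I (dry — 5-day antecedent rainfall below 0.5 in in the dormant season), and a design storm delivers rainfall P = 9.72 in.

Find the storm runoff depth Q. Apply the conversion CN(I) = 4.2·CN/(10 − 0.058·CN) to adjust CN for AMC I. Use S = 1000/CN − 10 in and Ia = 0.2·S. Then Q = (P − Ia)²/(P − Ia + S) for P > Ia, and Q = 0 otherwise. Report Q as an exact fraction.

Adjust CN=65 to AMC I: 4.2·65/(10 − 0.058·65) → 273 ÷ (623/100) = 3900/89 ≈ 43.820
S = 1000/(3900/89) − 10 = 500/39 in ≈ 12.821 in
Ia = 0.2·(500/39) = 100/39 in ≈ 2.564 in
Since P=9.720 > Ia=2.564: effective rainfall P−Ia = 6977/975 in
Q = (6977/975)²/((6977/975) + 500/39) = (48678529/950625)/(19477/975) = 48678529/18990075 in ≈ 2.563 in

Q = 48678529/18990075 in ≈ 2.563 in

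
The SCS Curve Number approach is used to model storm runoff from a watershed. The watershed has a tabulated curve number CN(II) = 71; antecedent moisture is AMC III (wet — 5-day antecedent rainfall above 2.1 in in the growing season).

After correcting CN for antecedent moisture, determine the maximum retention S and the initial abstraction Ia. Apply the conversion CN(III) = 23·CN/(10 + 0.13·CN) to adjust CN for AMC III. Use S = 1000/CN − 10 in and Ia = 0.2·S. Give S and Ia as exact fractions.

S = 2900/1633 in ≈ 1.776 in; Ia = 580/1633 in ≈ 0.355 in

Wet (AMC III): CN(III) = 23·71/(10 + 0.13·71) = 1633/(1923/100) = 163300/1923 ≈ 84.919
S = 1000/(163300/1923) − 10 = 2900/1633 in ≈ 1.776 in
Initial abstraction Ia = S/5 = (2900/1633)/5 = 580/1633 ≈ 0.355 in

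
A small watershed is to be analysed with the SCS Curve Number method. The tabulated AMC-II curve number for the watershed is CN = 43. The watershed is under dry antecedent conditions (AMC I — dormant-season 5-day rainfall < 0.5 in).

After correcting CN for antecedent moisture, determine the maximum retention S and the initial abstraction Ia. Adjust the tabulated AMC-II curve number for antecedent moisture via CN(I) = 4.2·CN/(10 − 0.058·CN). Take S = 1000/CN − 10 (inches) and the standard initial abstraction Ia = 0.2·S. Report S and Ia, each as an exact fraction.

S = 9500/301 in ≈ 31.561 in; Ia = 1900/301 in ≈ 6.312 in

CN(I) from CN(II)=43: (4.2·43)/(10 − 0.058·43) = 30100/1251 ≈ 24.061
Retention S: 1000/CN − 10 with CN=24.061 → S = 9500/301 ≈ 31.561 in
Initial abstraction Ia = S/5 = (9500/301)/5 = 1900/301 ≈ 6.312 in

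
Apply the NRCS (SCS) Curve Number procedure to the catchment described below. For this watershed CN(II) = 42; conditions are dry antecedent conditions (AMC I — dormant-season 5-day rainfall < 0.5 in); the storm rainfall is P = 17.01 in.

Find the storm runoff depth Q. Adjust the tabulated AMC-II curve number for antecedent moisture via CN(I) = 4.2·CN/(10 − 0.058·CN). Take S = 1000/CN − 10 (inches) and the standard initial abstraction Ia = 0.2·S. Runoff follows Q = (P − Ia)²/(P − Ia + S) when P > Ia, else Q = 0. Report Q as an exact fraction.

Q = 211729739881/84237218100 in ≈ 2.513 in

Adjust CN=42 to AMC I: 4.2·42/(10 − 0.058·42) → (882/5) ÷ (1891/250) = 44100/1891 ≈ 23.321
S = 1000/(44100/1891) − 10 = 14500/441 in ≈ 32.880 in
Initial abstraction Ia = S/5 = (14500/441)/5 = 2900/441 ≈ 6.576 in
P − Ia = 17.010 − 6.576 = 460141/44100 ≈ 10.434 in (> 0, runoff occurs)
Q = (460141/44100)²/((460141/44100) + 14500/441) = (211729739881/1944810000)/(1910141/44100) = 211729739881/84237218100 in ≈ 2.513 in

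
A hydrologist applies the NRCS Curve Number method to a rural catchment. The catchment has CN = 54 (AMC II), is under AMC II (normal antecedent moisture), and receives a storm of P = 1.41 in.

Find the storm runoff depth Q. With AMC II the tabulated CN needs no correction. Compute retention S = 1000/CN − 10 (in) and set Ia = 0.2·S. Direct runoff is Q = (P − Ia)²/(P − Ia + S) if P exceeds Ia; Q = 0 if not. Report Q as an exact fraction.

AMC II — tabulated CN = 54 applies directly.
Max retention: S = 1000/54 − 10 = 230/27 in (≈ 8.519 in)
Ia = 0.2·(230/27) = 46/27 in ≈ 1.704 in
P = 1.410 ≤ Ia = 1.704 in: entire storm abstracted, Q = 0.

Q = 0 in ≈ 0.000 in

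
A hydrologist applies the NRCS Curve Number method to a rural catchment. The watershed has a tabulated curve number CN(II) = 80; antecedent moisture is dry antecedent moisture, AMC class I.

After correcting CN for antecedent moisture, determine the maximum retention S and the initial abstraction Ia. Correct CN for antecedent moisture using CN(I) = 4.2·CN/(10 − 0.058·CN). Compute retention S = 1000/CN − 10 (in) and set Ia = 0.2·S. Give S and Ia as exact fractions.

S = 125/21 in ≈ 5.952 in; Ia = 25/21 in ≈ 1.190 in

Adjust CN=80 to AMC I: 4.2·80/(10 − 0.058·80) → 336 ÷ (134/25) = 4200/67 ≈ 62.687
S = 1000/(4200/67) − 10 = 125/21 in ≈ 5.952 in
Initial abstraction Ia = S/5 = (125/21)/5 = 25/21 ≈ 1.190 in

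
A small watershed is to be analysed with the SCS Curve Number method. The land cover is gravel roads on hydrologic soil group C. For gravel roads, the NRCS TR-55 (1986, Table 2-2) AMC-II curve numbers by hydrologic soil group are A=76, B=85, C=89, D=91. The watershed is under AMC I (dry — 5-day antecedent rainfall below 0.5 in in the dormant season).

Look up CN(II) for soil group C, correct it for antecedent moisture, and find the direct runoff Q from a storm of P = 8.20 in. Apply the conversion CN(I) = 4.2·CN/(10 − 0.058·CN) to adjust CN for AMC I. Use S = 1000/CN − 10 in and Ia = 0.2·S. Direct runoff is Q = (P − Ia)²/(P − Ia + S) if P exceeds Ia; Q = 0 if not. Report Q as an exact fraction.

NRCS table: gravel roads, soil group C → CN(II) = 89
CN(I) from CN(II)=89: (4.2·89)/(10 − 0.058·89) = 186900/2419 ≈ 77.263
Max retention: S = 1000/(186900/2419) − 10 = 5500/1869 in (≈ 2.943 in)
Ia = 0.2S: 0.2·2.943 = 0.589 in (exactly 1100/1869)
Excess rainfall: 8.200 − 0.589 = 7.611 in; P > Ia so Q > 0
Q = (71129/9345)²/((71129/9345) + 5500/1869) = (5059334641/87329025)/(98629/9345) = 5059334641/921688005 in ≈ 5.489 in

Q = 5059334641/921688005 in ≈ 5.489 in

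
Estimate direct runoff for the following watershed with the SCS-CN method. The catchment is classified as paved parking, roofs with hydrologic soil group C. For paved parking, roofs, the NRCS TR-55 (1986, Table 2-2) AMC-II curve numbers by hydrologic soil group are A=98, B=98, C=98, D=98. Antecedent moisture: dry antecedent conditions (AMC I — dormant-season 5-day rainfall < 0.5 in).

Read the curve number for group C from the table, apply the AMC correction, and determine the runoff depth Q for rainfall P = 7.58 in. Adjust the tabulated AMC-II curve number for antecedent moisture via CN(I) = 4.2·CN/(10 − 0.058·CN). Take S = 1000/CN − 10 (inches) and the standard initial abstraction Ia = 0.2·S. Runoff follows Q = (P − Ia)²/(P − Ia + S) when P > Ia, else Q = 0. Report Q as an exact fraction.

NRCS table: paved parking, roofs, soil group C → CN(II) = 98
Adjust CN=98 to AMC I: 4.2·98/(10 − 0.058·98) → (2058/5) ÷ (1079/250) = 102900/1079 ≈ 95.366
S = 1000/(102900/1079) − 10 = 500/1029 in ≈ 0.486 in
Initial abstraction Ia = S/5 = (500/1029)/5 = 100/1029 ≈ 0.097 in
Since P=7.580 > Ia=0.097: effective rainfall P−Ia = 384991/51450 in
Q: (384991/51450)² ÷ (409991/51450) = 148218070081/21094036950 in (≈ 7.027 in)

Q = 148218070081/21094036950 in ≈ 7.027 in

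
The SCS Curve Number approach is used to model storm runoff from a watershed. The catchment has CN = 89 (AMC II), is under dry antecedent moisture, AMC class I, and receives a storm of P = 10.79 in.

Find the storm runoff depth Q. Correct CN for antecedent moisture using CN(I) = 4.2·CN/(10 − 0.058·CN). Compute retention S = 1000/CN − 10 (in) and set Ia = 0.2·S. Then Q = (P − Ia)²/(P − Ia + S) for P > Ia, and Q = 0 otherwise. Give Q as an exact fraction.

Adjust CN=89 to AMC I: 4.2·89/(10 − 0.058·89) → (1869/5) ÷ (2419/500) = 186900/2419 ≈ 77.263
S = 1000/(186900/2419) − 10 = 5500/1869 in ≈ 2.943 in
Initial abstraction Ia = S/5 = (5500/1869)/5 = 1100/1869 ≈ 0.589 in
P − Ia = 10.790 − 0.589 = 1906651/186900 ≈ 10.201 in (> 0, runoff occurs)
Q = (1906651/186900)²/((1906651/186900) + 5500/1869) = (3635318035801/34931610000)/(2456651/186900) = 3635318035801/459148071900 in ≈ 7.918 in

Q = 3635318035801/459148071900 in ≈ 7.918 in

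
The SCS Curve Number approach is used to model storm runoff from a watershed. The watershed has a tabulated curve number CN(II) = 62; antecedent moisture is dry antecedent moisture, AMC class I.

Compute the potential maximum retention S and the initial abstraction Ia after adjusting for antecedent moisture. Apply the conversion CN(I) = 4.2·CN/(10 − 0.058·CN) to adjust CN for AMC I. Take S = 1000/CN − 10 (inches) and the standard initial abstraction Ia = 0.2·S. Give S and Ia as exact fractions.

CN(I) from CN(II)=62: (4.2·62)/(10 − 0.058·62) = 65100/1601 ≈ 40.662
Retention S: 1000/CN − 10 with CN=40.662 → S = 9500/651 ≈ 14.593 in
Ia = 0.2·(9500/651) = 1900/651 in ≈ 2.919 in

S = 9500/651 in ≈ 14.593 in; Ia = 1900/651 in ≈ 2.919 in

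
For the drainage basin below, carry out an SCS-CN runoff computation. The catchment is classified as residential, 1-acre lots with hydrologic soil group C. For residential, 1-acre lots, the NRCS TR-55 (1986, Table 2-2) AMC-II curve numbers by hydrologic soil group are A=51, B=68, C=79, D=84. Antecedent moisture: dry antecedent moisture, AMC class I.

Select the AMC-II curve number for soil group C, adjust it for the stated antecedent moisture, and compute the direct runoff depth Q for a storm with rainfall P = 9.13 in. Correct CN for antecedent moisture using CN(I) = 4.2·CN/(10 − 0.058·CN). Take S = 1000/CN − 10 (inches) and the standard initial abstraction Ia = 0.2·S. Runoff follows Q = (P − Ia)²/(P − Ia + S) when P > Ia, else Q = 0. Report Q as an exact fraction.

Q = 3859764129/885803300 in ≈ 4.357 in

NRCS table: residential, 1-acre lots, soil group C → CN(II) = 79
CN(I) from CN(II)=79: (4.2·79)/(10 − 0.058·79) = 7900/129 ≈ 61.240
Max retention: S = 1000/(7900/129) − 10 = 500/79 in (≈ 6.329 in)
Ia = 0.2·(500/79) = 100/79 in ≈ 1.266 in
P − Ia = 9.130 − 1.266 = 62127/7900 ≈ 7.864 in (> 0, runoff occurs)
Q = (62127/7900)²/((62127/7900) + 500/79) = (3859764129/62410000)/(112127/7900) = 3859764129/885803300 in ≈ 4.357 in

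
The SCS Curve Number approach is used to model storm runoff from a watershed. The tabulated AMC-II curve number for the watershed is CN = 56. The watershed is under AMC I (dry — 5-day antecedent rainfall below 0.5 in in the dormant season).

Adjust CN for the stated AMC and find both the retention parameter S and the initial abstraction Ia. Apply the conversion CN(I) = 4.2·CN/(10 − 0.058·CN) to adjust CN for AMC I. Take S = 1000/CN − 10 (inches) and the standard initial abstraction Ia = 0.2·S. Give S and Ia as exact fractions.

CN(I) from CN(II)=56: (4.2·56)/(10 − 0.058·56) = 7350/211 ≈ 34.834
Max retention: S = 1000/(7350/211) − 10 = 2750/147 in (≈ 18.707 in)
Initial abstraction Ia = S/5 = (2750/147)/5 = 550/147 ≈ 3.741 in

S = 2750/147 in ≈ 18.707 in; Ia = 550/147 in ≈ 3.741 in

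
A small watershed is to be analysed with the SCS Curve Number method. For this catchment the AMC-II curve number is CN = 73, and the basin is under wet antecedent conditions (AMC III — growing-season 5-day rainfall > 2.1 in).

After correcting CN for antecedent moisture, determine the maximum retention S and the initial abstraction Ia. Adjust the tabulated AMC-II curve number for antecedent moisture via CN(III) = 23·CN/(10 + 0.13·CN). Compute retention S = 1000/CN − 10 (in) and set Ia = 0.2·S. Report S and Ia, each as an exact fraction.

Wet (AMC III): CN(III) = 23·73/(10 + 0.13·73) = 1679/(1949/100) = 167900/1949 ≈ 86.147
Max retention: S = 1000/(167900/1949) − 10 = 2700/1679 in (≈ 1.608 in)
Ia = 0.2S: 0.2·1.608 = 0.322 in (exactly 540/1679)

S = 2700/1679 in ≈ 1.608 in; Ia = 540/1679 in ≈ 0.322 in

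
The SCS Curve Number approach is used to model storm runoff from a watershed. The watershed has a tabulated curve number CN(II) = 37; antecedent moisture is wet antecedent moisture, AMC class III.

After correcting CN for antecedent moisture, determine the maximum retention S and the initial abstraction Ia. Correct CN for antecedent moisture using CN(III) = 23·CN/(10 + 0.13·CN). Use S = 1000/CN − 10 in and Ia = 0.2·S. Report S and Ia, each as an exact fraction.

CN(III) from CN(II)=37: (23·37)/(10 + 0.13·37) = 85100/1481 ≈ 57.461
S = 1000/(85100/1481) − 10 = 6300/851 in ≈ 7.403 in
Ia = 0.2S: 0.2·7.403 = 1.481 in (exactly 1260/851)

S = 6300/851 in ≈ 7.403 in; Ia = 1260/851 in ≈ 1.481 in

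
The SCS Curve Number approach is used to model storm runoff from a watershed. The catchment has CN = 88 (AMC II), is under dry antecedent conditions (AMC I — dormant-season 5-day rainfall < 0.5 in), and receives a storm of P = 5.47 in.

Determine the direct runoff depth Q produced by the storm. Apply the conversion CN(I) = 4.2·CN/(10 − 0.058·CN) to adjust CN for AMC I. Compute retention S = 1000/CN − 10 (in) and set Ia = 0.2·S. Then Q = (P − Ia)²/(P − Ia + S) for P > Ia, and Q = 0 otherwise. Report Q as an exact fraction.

Adjust CN=88 to AMC I: 4.2·88/(10 − 0.058·88) → (1848/5) ÷ (612/125) = 3850/51 ≈ 75.490
S = 1000/(3850/51) − 10 = 250/77 in ≈ 3.247 in
Initial abstraction Ia = S/5 = (250/77)/5 = 50/77 ≈ 0.649 in
Excess rainfall: 5.470 − 0.649 = 4.821 in; P > Ia so Q > 0
Runoff Q = (P−Ia)²/(P−Ia+S) = (4.821)²/(4.821+3.247) = 1377820161/478316300 ≈ 2.881 in

Q = 1377820161/478316300 in ≈ 2.881 in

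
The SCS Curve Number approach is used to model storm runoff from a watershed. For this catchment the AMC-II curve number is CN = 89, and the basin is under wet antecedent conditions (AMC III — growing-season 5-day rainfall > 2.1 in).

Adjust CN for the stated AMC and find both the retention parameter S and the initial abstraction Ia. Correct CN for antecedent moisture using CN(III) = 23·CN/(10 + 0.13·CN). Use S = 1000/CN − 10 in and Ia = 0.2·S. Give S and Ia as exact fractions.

Adjust CN=89 to AMC III: 23·89/(10 + 0.13·89) → 2047 ÷ (2157/100) = 204700/2157 ≈ 94.900
Max retention: S = 1000/(204700/2157) − 10 = 1100/2047 in (≈ 0.537 in)
Ia = 0.2S: 0.2·0.537 = 0.107 in (exactly 220/2047)

S = 1100/2047 in ≈ 0.537 in; Ia = 220/2047 in ≈ 0.107 in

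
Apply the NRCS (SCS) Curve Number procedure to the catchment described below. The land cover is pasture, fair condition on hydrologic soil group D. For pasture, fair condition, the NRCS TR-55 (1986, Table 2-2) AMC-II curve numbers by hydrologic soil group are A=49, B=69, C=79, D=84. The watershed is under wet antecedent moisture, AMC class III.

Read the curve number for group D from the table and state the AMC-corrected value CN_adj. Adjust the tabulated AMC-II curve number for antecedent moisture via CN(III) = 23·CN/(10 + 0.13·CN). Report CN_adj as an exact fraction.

NRCS table: pasture, fair condition, soil group D → CN(II) = 84
CN(III) from CN(II)=84: (23·84)/(10 + 0.13·84) = 48300/523 ≈ 92.352

CN_adj = 48300/523 ≈ 92.352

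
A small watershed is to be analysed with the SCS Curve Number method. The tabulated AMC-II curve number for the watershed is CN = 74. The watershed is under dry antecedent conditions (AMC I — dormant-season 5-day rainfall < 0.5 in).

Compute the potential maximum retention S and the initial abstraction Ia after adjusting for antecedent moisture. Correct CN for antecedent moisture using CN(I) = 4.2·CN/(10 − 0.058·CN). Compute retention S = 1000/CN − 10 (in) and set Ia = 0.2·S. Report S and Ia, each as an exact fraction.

S = 6500/777 in ≈ 8.366 in; Ia = 1300/777 in ≈ 1.673 in

CN(I) from CN(II)=74: (4.2·74)/(10 − 0.058·74) = 77700/1427 ≈ 54.450
Max retention: S = 1000/(77700/1427) − 10 = 6500/777 in (≈ 8.366 in)
Initial abstraction Ia = S/5 = (6500/777)/5 = 1300/777 ≈ 1.673 in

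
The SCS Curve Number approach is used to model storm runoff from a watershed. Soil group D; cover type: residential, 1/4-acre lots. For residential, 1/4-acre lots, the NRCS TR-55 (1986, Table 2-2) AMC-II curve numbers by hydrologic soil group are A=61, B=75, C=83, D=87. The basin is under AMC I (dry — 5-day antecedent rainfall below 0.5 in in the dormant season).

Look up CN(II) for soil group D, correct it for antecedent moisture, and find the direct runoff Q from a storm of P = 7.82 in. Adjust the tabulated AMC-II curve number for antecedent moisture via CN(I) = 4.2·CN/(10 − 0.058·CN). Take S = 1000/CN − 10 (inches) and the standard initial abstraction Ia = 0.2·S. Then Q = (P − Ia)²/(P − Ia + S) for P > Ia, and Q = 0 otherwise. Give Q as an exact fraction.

Q = 421664513449/89007511950 in ≈ 4.737 in

NRCS table: residential, 1/4-acre lots, soil group D → CN(II) = 87
Dry (AMC I): CN(I) = 4.2·87/(10 − 0.058·87) = (1827/5)/(2477/500) = 182700/2477 ≈ 73.759
Retention S: 1000/CN − 10 with CN=73.759 → S = 6500/1827 ≈ 3.558 in
Ia = 0.2·(6500/1827) = 1300/1827 in ≈ 0.712 in
P − Ia = 7.820 − 0.712 = 649357/91350 ≈ 7.108 in (> 0, runoff occurs)
Runoff Q = (P−Ia)²/(P−Ia+S) = (7.108)²/(7.108+3.558) = 421664513449/89007511950 ≈ 4.737 in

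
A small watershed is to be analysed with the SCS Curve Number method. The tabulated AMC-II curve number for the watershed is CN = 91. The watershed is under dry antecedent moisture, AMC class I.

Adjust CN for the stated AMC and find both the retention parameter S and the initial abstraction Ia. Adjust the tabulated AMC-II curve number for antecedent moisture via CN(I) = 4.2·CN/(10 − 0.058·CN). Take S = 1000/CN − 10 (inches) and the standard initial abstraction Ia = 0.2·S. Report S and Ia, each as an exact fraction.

S = 1500/637 in ≈ 2.355 in; Ia = 300/637 in ≈ 0.471 in

CN(I) from CN(II)=91: (4.2·91)/(10 − 0.058·91) = 63700/787 ≈ 80.940
S = 1000/(63700/787) − 10 = 1500/637 in ≈ 2.355 in
Initial abstraction Ia = S/5 = (1500/637)/5 = 300/637 ≈ 0.471 in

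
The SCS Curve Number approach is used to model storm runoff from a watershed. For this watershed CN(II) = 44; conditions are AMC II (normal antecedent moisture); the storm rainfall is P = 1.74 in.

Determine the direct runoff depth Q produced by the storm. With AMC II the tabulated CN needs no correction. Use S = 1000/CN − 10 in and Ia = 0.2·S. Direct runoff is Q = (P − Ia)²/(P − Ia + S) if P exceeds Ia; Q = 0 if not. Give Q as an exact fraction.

Q = 0 in ≈ 0.000 in

CN(II) = 44; AMC II needs no correction.
Retention S: 1000/CN − 10 with CN=44.000 → S = 140/11 ≈ 12.727 in
Ia = 0.2S: 0.2·12.727 = 2.545 in (exactly 28/11)
P = 1.740 ≤ Ia = 2.545 in: entire storm abstracted, Q = 0.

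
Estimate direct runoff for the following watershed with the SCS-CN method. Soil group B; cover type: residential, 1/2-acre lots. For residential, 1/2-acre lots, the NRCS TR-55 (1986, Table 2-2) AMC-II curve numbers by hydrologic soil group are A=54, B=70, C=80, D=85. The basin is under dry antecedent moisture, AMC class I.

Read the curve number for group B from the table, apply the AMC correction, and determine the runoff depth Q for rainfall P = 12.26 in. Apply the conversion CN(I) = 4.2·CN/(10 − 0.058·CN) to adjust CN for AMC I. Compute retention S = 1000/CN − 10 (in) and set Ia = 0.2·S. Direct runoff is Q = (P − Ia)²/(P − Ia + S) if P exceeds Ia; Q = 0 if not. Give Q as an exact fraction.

Q = 626851369/122590650 in ≈ 5.113 in

NRCS table: residential, 1/2-acre lots, soil group B → CN(II) = 70
Dry (AMC I): CN(I) = 4.2·70/(10 − 0.058·70) = 294/(297/50) = 4900/99 ≈ 49.495
Retention S: 1000/CN − 10 with CN=49.495 → S = 500/49 ≈ 10.204 in
Ia = 0.2·(500/49) = 100/49 in ≈ 2.041 in
Since P=12.260 > Ia=2.041: effective rainfall P−Ia = 25037/2450 in
Q: (25037/2450)² ÷ (50037/2450) = 626851369/122590650 in (≈ 5.113 in)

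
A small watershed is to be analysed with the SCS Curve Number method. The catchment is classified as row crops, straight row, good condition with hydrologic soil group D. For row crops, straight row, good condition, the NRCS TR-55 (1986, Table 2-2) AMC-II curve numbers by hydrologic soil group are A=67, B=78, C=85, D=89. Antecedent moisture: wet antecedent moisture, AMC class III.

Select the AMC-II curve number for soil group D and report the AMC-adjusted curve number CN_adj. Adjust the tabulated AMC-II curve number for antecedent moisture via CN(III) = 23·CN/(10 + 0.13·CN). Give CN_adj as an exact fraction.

NRCS table: row crops, straight row, good condition, soil group D → CN(II) = 89
Wet (AMC III): CN(III) = 23·89/(10 + 0.13·89) = 2047/(2157/100) = 204700/2157 ≈ 94.900

CN_adj = 204700/2157 ≈ 94.900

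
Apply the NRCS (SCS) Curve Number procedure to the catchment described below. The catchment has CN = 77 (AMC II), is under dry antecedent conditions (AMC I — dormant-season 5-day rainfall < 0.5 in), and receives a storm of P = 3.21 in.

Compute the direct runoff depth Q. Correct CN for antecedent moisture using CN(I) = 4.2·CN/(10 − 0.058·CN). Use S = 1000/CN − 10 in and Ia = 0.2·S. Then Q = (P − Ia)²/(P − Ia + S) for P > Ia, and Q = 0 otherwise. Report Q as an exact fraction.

Dry (AMC I): CN(I) = 4.2·77/(10 − 0.058·77) = (1617/5)/(2767/500) = 161700/2767 ≈ 58.439
Max retention: S = 1000/(161700/2767) − 10 = 11500/1617 in (≈ 7.112 in)
Ia = 0.2·(11500/1617) = 2300/1617 in ≈ 1.422 in
Excess rainfall: 3.210 − 1.422 = 1.788 in; P > Ia so Q > 0
Runoff Q = (P−Ia)²/(P−Ia+S) = (1.788)²/(1.788+7.112) = 83553949249/232695516900 ≈ 0.359 in

Q = 83553949249/232695516900 in ≈ 0.359 in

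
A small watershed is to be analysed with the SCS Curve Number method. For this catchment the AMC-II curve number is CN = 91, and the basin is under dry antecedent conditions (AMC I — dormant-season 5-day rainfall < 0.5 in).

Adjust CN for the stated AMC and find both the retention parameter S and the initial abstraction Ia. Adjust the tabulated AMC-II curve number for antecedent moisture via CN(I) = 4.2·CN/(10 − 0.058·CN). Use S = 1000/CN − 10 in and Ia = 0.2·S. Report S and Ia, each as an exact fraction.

Adjust CN=91 to AMC I: 4.2·91/(10 − 0.058·91) → (1911/5) ÷ (2361/500) = 63700/787 ≈ 80.940
Max retention: S = 1000/(63700/787) − 10 = 1500/637 in (≈ 2.355 in)
Ia = 0.2S: 0.2·2.355 = 0.471 in (exactly 300/637)

S = 1500/637 in ≈ 2.355 in; Ia = 300/637 in ≈ 0.471 in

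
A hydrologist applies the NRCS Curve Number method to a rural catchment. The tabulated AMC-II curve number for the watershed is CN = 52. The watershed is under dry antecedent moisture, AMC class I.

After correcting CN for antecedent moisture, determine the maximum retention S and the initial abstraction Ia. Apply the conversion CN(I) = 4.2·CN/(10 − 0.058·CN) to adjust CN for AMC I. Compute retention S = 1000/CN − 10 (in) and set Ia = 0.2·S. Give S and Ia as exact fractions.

CN(I) from CN(II)=52: (4.2·52)/(10 − 0.058·52) = 9100/291 ≈ 31.271
Max retention: S = 1000/(9100/291) − 10 = 2000/91 in (≈ 21.978 in)
Ia = 0.2S: 0.2·21.978 = 4.396 in (exactly 400/91)

S = 2000/91 in ≈ 21.978 in; Ia = 400/91 in ≈ 4.396 in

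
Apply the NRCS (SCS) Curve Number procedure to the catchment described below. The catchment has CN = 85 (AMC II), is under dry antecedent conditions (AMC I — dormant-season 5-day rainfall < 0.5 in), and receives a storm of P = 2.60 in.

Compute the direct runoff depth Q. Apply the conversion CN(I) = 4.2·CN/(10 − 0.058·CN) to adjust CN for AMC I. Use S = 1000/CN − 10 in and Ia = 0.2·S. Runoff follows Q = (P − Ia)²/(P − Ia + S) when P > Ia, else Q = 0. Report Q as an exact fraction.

CN(I) from CN(II)=85: (4.2·85)/(10 − 0.058·85) = 11900/169 ≈ 70.414
Max retention: S = 1000/(11900/169) − 10 = 500/119 in (≈ 4.202 in)
Initial abstraction Ia = S/5 = (500/119)/5 = 100/119 ≈ 0.840 in
Excess rainfall: 2.600 − 0.840 = 1.760 in; P > Ia so Q > 0
Q = (1047/595)²/((1047/595) + 500/119) = (1096209/354025)/(3547/595) = 1096209/2110465 in ≈ 0.519 in

Q = 1096209/2110465 in ≈ 0.519 in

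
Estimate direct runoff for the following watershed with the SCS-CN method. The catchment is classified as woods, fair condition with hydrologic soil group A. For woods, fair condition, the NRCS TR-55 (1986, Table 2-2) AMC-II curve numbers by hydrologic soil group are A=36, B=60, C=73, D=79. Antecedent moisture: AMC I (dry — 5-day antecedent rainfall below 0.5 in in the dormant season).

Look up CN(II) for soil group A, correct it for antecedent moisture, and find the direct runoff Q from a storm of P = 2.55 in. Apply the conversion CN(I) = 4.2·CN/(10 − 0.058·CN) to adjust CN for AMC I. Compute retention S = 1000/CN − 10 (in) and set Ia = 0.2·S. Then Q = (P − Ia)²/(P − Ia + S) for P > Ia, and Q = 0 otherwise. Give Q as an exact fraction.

NRCS table: woods, fair condition, soil group A → CN(II) = 36
Dry (AMC I): CN(I) = 4.2·36/(10 − 0.058·36) = (756/5)/(989/125) = 18900/989 ≈ 19.110
Max retention: S = 1000/(18900/989) − 10 = 8000/189 in (≈ 42.328 in)
Ia = 0.2·(8000/189) = 1600/189 in ≈ 8.466 in
P = 2.550 ≤ Ia = 8.466 in: entire storm abstracted, Q = 0.

Q = 0 in ≈ 0.000 in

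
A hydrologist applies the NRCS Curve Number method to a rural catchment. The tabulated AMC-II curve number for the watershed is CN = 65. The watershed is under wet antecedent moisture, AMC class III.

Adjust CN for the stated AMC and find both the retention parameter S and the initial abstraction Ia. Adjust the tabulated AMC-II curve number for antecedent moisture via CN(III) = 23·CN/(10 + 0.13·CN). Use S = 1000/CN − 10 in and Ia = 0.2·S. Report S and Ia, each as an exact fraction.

S = 700/299 in ≈ 2.341 in; Ia = 140/299 in ≈ 0.468 in

Wet (AMC III): CN(III) = 23·65/(10 + 0.13·65) = 1495/(369/20) = 29900/369 ≈ 81.030
Retention S: 1000/CN − 10 with CN=81.030 → S = 700/299 ≈ 2.341 in
Ia = 0.2·(700/299) = 140/299 in ≈ 0.468 in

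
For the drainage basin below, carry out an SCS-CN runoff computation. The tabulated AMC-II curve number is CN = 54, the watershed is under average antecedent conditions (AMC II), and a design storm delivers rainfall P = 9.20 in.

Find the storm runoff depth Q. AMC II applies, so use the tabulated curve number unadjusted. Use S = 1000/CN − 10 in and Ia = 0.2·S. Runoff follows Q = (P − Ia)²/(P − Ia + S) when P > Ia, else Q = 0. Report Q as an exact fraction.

CN(II) = 54; AMC II needs no correction.
Max retention: S = 1000/54 − 10 = 230/27 in (≈ 8.519 in)
Initial abstraction Ia = S/5 = (230/27)/5 = 46/27 ≈ 1.704 in
Since P=9.200 > Ia=1.704: effective rainfall P−Ia = 1012/135 in
Q: (1012/135)² ÷ (2162/135) = 22264/6345 in (≈ 3.509 in)

Q = 22264/6345 in ≈ 3.509 in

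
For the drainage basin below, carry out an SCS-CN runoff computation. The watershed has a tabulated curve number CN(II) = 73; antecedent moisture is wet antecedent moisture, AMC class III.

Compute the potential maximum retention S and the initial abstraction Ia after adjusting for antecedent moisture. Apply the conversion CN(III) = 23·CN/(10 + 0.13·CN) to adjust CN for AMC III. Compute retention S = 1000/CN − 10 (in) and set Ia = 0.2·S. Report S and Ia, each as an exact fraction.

S = 2700/1679 in ≈ 1.608 in; Ia = 540/1679 in ≈ 0.322 in

Adjust CN=73 to AMC III: 23·73/(10 + 0.13·73) → 1679 ÷ (1949/100) = 167900/1949 ≈ 86.147
Retention S: 1000/CN − 10 with CN=86.147 → S = 2700/1679 ≈ 1.608 in
Initial abstraction Ia = S/5 = (2700/1679)/5 = 540/1679 ≈ 0.322 in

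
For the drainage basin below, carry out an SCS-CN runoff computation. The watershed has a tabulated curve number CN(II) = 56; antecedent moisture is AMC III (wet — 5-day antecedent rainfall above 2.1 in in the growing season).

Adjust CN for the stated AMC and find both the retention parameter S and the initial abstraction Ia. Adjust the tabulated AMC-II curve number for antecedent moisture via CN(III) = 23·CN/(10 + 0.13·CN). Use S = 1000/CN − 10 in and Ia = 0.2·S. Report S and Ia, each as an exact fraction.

S = 550/161 in ≈ 3.416 in; Ia = 110/161 in ≈ 0.683 in

Adjust CN=56 to AMC III: 23·56/(10 + 0.13·56) → 1288 ÷ (432/25) = 4025/54 ≈ 74.537
Max retention: S = 1000/(4025/54) − 10 = 550/161 in (≈ 3.416 in)
Initial abstraction Ia = S/5 = (550/161)/5 = 110/161 ≈ 0.683 in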